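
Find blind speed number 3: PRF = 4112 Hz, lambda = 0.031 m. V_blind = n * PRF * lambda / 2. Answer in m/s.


V_blind = 3 * 4112 * 0.031 / 2 = 191.2 m/s

191.2 m/s


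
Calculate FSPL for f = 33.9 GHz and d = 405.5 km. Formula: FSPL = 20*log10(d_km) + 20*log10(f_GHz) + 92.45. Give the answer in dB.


20*log10(405.5) = 52.16
20*log10(33.9) = 30.6
FSPL = 175.2 dB

175.2 dB


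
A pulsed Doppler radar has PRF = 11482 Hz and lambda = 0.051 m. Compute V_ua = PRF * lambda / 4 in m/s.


V_ua = 11482 * 0.051 / 4 = 146.4 m/s

146.4 m/s


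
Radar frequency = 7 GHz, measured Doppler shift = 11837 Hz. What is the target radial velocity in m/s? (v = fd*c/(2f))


v = 11837 * 3e8 / (2 * 7000000000.0) = 253.7 m/s

253.7 m/s


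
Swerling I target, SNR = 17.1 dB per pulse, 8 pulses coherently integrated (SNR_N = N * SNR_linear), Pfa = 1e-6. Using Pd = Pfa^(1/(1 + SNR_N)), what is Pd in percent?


SNR_lin = 10^(17.1/10) = 51.28614
SNR_N = 8 * 51.28614 = 410.28912
1/(1 + SNR_N) = 1/411.28912 = 0.0024314
Pd = (1e-6)^0.0024314 = 0.96697
Pd = 96.7%

96.7%


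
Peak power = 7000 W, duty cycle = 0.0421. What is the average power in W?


P_avg = 7000 * 0.0421 = 294.7 W

294.7 W


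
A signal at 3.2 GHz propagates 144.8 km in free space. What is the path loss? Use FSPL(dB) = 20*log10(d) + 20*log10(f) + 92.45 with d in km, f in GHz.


20*log10(144.8) = 43.22
20*log10(3.2) = 10.1
FSPL = 145.8 dB

145.8 dB


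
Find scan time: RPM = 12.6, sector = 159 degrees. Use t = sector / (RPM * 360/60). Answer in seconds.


t = 159 / (12.6 * 360) * 60 = 2.1 s

2.1 s


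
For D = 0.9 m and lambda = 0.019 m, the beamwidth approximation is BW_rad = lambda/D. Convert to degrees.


BW_rad = 0.019 / 0.9 = 0.021111
BW_deg = 1.21 degrees

1.21 degrees


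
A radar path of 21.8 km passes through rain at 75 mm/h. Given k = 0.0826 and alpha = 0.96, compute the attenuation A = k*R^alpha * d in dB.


gamma = 0.0826 * 75^0.96 = 5.212413 dB/km
A = 5.212413 * 21.8 = 113.63 dB

113.63 dB


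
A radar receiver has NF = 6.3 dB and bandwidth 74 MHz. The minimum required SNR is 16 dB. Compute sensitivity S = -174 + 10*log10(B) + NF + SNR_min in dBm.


10*log10(74000000.0) = 78.69
S = -174 + 78.69 + 6.3 + 16 = -73.0 dBm

-73.0 dBm


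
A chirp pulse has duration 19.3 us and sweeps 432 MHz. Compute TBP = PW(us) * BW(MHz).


TBP = 19.3 * 432 = 8337.6

8337.6


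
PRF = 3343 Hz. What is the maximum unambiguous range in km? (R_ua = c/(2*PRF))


R_ua = 3e8 / (2 * 3343) = 44869.9 m = 44.9 km

44.9 km


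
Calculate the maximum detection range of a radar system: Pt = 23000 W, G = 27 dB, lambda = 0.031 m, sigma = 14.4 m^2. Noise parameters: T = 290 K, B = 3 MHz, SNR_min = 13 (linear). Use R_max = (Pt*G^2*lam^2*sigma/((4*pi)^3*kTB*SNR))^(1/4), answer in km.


G_lin = 10^(27/10) = 501.187234
R^4 = 23000 * 501.187234^2 * 0.031^2 * 14.4 / ((4*pi)^3 * 1.38e-23 * 290 * 3000000.0 * 13)
R^4 = 2.58132e17 m^4
R_max = (2.58132e17)^(1/4) = 22540.3 m = 22.5 km

22.5 km


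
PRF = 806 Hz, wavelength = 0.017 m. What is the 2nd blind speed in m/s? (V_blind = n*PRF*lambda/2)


V_blind = 2 * 806 * 0.017 / 2 = 13.7 m/s

13.7 m/s


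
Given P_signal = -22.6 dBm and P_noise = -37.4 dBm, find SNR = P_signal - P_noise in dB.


SNR = -22.6 - (-37.4) = 14.8 dB

14.8 dB


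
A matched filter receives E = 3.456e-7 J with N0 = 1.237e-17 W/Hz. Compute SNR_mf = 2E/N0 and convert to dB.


SNR_lin = 2 * 3.456e-7 / 1.237e-17 = 5.588e10
SNR_dB = 10*log10(5.588e10) = 107.5 dB

107.5 dB


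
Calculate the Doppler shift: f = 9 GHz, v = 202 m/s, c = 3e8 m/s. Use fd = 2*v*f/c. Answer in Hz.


fd = 2 * 202 * 9000000000.0 / 3e8 = 12120.0 Hz

12120.0 Hz


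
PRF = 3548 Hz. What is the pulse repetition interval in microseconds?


PRI = 1/3548 = 0.0002818489 s = 281.8 us

281.8 us


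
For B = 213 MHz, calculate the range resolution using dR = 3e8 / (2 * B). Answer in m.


dR = 3e8 / (2 * 213000000.0) = 0.7 m

0.7 m


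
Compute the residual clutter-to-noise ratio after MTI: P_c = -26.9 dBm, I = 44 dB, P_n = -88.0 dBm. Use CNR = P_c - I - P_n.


CNR = -26.9 - 44 - (-88.0) = 17.1 dB

17.1 dB


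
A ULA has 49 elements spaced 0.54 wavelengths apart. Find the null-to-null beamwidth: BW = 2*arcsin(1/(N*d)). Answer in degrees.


1/(N*d) = 1/(49*0.54) = 0.037793
BW = 2*arcsin(0.037793) = 4.3 degrees

4.3 degrees


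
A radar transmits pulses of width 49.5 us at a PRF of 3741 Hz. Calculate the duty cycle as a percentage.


DC = 49.5e-6 * 3741 * 100 = 18.52%

18.52%


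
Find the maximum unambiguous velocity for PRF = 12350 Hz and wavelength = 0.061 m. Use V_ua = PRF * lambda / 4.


V_ua = 12350 * 0.061 / 4 = 188.3 m/s

188.3 m/s


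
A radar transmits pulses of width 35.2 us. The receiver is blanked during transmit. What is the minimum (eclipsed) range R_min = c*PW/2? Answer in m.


R_min = 3e8 * 35.2e-6 / 2 = 5280.0 m

5280.0 m


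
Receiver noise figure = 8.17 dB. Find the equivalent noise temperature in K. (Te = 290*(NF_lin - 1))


NF_lin = 10^(8.17/10) = 6.561453
Te = 290 * (6.561453 - 1) = 1612.8 K

1612.8 K


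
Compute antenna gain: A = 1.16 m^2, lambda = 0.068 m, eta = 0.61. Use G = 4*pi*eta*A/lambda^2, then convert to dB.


G_linear = 4*pi*0.61*1.16/0.068^2 = 1923.0
G_dB = 10*log10(1923.0) = 32.8 dB

32.8 dB


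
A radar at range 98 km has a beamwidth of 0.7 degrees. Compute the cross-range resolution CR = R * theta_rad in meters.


BW_rad = 0.012217305
CR = 98000 * 0.012217305 = 1197.3 m

1197.3 m


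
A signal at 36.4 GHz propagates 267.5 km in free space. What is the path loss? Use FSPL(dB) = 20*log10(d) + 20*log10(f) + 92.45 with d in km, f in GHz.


20*log10(267.5) = 48.55
20*log10(36.4) = 31.22
FSPL = 172.2 dB

172.2 dB


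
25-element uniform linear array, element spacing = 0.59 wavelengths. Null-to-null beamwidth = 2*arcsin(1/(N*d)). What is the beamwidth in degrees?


1/(N*d) = 1/(25*0.59) = 0.067797
BW = 2*arcsin(0.067797) = 7.8 degrees

7.8 degrees


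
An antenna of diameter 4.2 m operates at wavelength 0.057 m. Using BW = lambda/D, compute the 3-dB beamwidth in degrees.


BW_rad = 0.057 / 4.2 = 0.013571
BW_deg = 0.78 degrees

0.78 degrees


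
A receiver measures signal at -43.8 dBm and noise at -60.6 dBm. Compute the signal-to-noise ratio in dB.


SNR = -43.8 - (-60.6) = 16.8 dB

16.8 dB


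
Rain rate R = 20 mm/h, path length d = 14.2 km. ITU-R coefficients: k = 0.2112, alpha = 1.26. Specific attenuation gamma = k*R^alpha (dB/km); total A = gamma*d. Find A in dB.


gamma = 0.2112 * 20^1.26 = 9.20432 dB/km
A = 9.20432 * 14.2 = 130.7 dB

130.7 dB


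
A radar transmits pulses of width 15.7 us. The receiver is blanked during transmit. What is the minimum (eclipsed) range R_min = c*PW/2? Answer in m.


R_min = 3e8 * 15.7e-6 / 2 = 2355.0 m

2355.0 m


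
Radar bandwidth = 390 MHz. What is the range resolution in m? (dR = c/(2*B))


dR = 3e8 / (2 * 390000000.0) = 0.38 m

0.38 m


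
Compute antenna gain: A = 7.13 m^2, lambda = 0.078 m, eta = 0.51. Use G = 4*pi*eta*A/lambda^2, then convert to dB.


G_linear = 4*pi*0.51*7.13/0.078^2 = 7510.7
G_dB = 10*log10(7510.7) = 38.8 dB

38.8 dB


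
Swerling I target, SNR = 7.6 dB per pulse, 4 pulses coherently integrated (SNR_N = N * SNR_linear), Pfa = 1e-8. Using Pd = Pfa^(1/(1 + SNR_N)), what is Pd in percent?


SNR_lin = 10^(7.6/10) = 5.7544
SNR_N = 4 * 5.7544 = 23.0176
1/(1 + SNR_N) = 1/24.0176 = 0.0416361
Pd = (1e-8)^0.0416361 = 0.46442
Pd = 46.4%

46.4%


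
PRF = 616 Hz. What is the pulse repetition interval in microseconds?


PRI = 1/616 = 0.0016233766 s = 1623.4 us

1623.4 us


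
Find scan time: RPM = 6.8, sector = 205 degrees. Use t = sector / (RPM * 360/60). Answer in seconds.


t = 205 / (6.8 * 360) * 60 = 5.02 s

5.02 s


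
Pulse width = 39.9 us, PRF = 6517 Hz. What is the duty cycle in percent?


DC = 39.9e-6 * 6517 * 100 = 26.0%

26.0%


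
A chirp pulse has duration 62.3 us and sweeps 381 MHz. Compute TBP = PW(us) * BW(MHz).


TBP = 62.3 * 381 = 23736.3

23736.3


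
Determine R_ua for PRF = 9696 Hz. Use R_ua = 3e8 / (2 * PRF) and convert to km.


R_ua = 3e8 / (2 * 9696) = 15470.3 m = 15.5 km

15.5 km


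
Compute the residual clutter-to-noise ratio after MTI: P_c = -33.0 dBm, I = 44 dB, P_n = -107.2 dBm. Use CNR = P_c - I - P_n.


CNR = -33.0 - 44 - (-107.2) = 30.2 dB

30.2 dB


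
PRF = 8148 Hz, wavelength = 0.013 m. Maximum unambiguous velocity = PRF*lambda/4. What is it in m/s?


V_ua = 8148 * 0.013 / 4 = 26.5 m/s

26.5 m/s


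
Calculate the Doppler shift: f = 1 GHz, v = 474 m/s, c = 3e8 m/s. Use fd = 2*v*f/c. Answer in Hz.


fd = 2 * 474 * 1000000000.0 / 3e8 = 3160.0 Hz

3160.0 Hz


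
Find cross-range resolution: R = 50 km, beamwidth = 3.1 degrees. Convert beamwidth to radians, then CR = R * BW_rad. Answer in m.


BW_rad = 0.054105207
CR = 50000 * 0.054105207 = 2705.3 m

2705.3 m


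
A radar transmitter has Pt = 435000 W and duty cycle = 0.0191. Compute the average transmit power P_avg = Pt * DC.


P_avg = 435000 * 0.0191 = 8308.5 W

8308.5 W


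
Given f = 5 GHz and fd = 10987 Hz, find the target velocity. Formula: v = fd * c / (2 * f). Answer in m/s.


v = 10987 * 3e8 / (2 * 5000000000.0) = 329.6 m/s

329.6 m/s


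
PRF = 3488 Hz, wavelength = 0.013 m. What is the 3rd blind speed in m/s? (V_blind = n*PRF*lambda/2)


V_blind = 3 * 3488 * 0.013 / 2 = 68.0 m/s

68.0 m/s


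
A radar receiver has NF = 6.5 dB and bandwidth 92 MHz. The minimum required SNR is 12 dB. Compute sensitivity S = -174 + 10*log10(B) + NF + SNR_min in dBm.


10*log10(92000000.0) = 79.64
S = -174 + 79.64 + 6.5 + 12 = -75.9 dBm

-75.9 dBm


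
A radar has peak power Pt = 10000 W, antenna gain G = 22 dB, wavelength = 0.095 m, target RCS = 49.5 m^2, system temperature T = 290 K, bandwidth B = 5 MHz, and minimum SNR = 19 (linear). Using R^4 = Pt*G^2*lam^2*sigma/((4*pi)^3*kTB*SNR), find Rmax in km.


G_lin = 10^(22/10) = 158.489319
R^4 = 10000 * 158.489319^2 * 0.095^2 * 49.5 / ((4*pi)^3 * 1.38e-23 * 290 * 5000000.0 * 19)
R^4 = 1.48738e17 m^4
R_max = (1.48738e17)^(1/4) = 19638.4 m = 19.6 km

19.6 km


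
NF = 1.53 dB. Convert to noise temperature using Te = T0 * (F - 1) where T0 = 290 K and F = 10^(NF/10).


NF_lin = 10^(1.53/10) = 1.422329
Te = 290 * (1.422329 - 1) = 122.5 K

122.5 K


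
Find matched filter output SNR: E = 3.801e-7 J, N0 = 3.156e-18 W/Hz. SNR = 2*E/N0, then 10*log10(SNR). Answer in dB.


SNR_lin = 2 * 3.801e-7 / 3.156e-18 = 2.409e11
SNR_dB = 10*log10(2.409e11) = 113.8 dB

113.8 dB


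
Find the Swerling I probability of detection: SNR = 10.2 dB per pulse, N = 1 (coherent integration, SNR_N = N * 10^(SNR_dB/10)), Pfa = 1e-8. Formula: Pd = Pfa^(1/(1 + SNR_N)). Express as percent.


SNR_lin = 10^(10.2/10) = 10.47129
SNR_N = 1 * 10.47129 = 10.47129
1/(1 + SNR_N) = 1/11.47129 = 0.0871742
Pd = (1e-8)^0.0871742 = 0.20073
Pd = 20.1%

20.1%


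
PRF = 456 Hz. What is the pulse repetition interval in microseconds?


PRI = 1/456 = 0.0021929825 s = 2193.0 us

2193.0 us


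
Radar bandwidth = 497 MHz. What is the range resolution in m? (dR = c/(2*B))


dR = 3e8 / (2 * 497000000.0) = 0.3 m

0.3 m


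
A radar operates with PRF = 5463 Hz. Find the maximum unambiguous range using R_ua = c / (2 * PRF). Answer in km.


R_ua = 3e8 / (2 * 5463) = 27457.4 m = 27.5 km

27.5 km


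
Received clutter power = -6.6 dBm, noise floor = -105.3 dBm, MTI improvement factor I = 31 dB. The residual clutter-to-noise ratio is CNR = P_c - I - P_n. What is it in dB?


CNR = -6.6 - 31 - (-105.3) = 67.7 dB

67.7 dB


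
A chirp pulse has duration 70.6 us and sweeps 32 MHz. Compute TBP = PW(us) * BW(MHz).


TBP = 70.6 * 32 = 2259.2

2259.2


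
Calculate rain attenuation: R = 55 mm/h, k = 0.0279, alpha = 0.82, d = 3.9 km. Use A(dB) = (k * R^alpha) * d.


gamma = 0.0279 * 55^0.82 = 0.745936 dB/km
A = 0.745936 * 3.9 = 2.91 dB

2.91 dB


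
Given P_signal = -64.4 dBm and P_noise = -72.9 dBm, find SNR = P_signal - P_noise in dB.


SNR = -64.4 - (-72.9) = 8.5 dB

8.5 dB


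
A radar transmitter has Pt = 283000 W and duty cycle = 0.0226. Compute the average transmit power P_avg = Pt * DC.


P_avg = 283000 * 0.0226 = 6395.8 W

6395.8 W


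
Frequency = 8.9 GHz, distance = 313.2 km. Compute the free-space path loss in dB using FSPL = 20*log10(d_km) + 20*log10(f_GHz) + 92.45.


20*log10(313.2) = 49.92
20*log10(8.9) = 18.99
FSPL = 161.4 dB

161.4 dB


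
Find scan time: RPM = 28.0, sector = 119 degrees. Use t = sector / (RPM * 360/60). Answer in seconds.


t = 119 / (28.0 * 360) * 60 = 0.71 s

0.71 s


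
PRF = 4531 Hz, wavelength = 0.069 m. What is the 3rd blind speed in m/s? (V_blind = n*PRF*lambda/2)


V_blind = 3 * 4531 * 0.069 / 2 = 469.0 m/s

469.0 m/s


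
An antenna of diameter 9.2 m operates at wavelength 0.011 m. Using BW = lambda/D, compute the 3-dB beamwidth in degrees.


BW_rad = 0.011 / 9.2 = 0.001196
BW_deg = 0.07 degrees

0.07 degrees


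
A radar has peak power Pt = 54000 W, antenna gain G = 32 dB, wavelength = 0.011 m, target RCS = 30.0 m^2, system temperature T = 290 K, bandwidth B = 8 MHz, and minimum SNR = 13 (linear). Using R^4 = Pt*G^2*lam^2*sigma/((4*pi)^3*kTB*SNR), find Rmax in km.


G_lin = 10^(32/10) = 1584.893192
R^4 = 54000 * 1584.893192^2 * 0.011^2 * 30.0 / ((4*pi)^3 * 1.38e-23 * 290 * 8000000.0 * 13)
R^4 = 5.96157e17 m^4
R_max = (5.96157e17)^(1/4) = 27786.9 m = 27.8 km

27.8 km


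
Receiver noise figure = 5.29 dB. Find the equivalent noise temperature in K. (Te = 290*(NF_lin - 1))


NF_lin = 10^(5.29/10) = 3.380648
Te = 290 * (3.380648 - 1) = 690.4 K

690.4 K


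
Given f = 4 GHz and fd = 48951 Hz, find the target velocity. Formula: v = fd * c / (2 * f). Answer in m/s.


v = 48951 * 3e8 / (2 * 4000000000.0) = 1835.7 m/s

1835.7 m/s


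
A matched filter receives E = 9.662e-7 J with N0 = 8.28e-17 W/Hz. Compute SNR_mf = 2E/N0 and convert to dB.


SNR_lin = 2 * 9.662e-7 / 8.28e-17 = 2.334e10
SNR_dB = 10*log10(2.334e10) = 103.7 dB

103.7 dB


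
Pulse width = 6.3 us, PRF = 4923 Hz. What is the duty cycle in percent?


DC = 6.3e-6 * 4923 * 100 = 3.1%

3.1%


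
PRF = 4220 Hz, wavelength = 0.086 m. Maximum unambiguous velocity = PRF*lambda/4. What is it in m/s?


V_ua = 4220 * 0.086 / 4 = 90.7 m/s

90.7 m/s


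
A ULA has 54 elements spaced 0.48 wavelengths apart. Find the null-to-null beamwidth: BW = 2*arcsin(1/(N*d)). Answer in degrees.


1/(N*d) = 1/(54*0.48) = 0.03858
BW = 2*arcsin(0.03858) = 4.4 degrees

4.4 degrees


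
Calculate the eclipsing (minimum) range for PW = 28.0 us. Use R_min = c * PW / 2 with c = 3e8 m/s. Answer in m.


R_min = 3e8 * 28.0e-6 / 2 = 4200.0 m

4200.0 m


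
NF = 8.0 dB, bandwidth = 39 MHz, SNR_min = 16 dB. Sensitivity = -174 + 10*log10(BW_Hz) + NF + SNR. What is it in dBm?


10*log10(39000000.0) = 75.91
S = -174 + 75.91 + 8.0 + 16 = -74.1 dBm

-74.1 dBm


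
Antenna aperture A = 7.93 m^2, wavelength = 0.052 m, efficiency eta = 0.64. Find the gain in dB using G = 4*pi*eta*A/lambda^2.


G_linear = 4*pi*0.64*7.93/0.052^2 = 23586.11
G_dB = 10*log10(23586.11) = 43.7 dB

43.7 dB


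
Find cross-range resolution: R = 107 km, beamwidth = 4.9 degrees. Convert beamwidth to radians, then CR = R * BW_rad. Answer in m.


BW_rad = 0.085521133
CR = 107000 * 0.085521133 = 9150.8 m

9150.8 m


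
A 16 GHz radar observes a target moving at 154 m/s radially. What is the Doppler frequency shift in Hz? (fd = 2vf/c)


fd = 2 * 154 * 16000000000.0 / 3e8 = 16426.7 Hz

16426.7 Hz


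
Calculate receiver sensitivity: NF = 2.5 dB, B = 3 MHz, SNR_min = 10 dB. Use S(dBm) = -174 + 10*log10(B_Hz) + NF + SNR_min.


10*log10(3000000.0) = 64.77
S = -174 + 64.77 + 2.5 + 10 = -96.7 dBm

-96.7 dBm


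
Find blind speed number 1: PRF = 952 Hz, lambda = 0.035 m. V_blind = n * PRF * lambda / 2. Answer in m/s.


V_blind = 1 * 952 * 0.035 / 2 = 16.7 m/s

16.7 m/s


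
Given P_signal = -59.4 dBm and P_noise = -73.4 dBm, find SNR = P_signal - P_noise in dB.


SNR = -59.4 - (-73.4) = 14.0 dB

14.0 dB


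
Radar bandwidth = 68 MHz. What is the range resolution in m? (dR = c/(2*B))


dR = 3e8 / (2 * 68000000.0) = 2.21 m

2.21 m


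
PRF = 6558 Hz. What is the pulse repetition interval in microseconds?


PRI = 1/6558 = 0.0001524855 s = 152.5 us

152.5 us


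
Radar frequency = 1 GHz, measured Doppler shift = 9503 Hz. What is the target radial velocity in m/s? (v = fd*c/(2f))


v = 9503 * 3e8 / (2 * 1000000000.0) = 1425.5 m/s

1425.5 m/s


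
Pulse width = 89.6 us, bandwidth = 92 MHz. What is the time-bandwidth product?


TBP = 89.6 * 92 = 8243.2

8243.2


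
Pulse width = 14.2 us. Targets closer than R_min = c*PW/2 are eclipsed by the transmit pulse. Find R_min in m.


R_min = 3e8 * 14.2e-6 / 2 = 2130.0 m

2130.0 m


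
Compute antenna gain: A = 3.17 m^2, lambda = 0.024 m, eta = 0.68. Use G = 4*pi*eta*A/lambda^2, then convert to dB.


G_linear = 4*pi*0.68*3.17/0.024^2 = 47027.9
G_dB = 10*log10(47027.9) = 46.7 dB

46.7 dB


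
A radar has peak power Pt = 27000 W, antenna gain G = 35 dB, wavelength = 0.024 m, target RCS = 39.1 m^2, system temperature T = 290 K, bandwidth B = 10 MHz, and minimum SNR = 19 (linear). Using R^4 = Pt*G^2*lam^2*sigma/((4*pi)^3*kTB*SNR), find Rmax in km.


G_lin = 10^(35/10) = 3162.27766
R^4 = 27000 * 3162.27766^2 * 0.024^2 * 39.1 / ((4*pi)^3 * 1.38e-23 * 290 * 10000000.0 * 19)
R^4 = 4.02998e18 m^4
R_max = (4.02998e18)^(1/4) = 44804.9 m = 44.8 km

44.8 km


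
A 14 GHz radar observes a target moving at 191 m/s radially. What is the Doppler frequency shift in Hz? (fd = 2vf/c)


fd = 2 * 191 * 14000000000.0 / 3e8 = 17826.7 Hz

17826.7 Hz


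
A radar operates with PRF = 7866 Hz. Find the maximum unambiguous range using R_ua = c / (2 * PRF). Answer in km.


R_ua = 3e8 / (2 * 7866) = 19069.4 m = 19.1 km

19.1 km


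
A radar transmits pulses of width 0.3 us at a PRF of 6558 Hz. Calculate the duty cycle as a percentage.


DC = 0.3e-6 * 6558 * 100 = 0.2%

0.2%


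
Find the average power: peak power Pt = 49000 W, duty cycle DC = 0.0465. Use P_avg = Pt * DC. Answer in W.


P_avg = 49000 * 0.0465 = 2278.5 W

2278.5 W


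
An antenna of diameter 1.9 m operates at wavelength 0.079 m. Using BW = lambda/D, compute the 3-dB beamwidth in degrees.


BW_rad = 0.079 / 1.9 = 0.041579
BW_deg = 2.38 degrees

2.38 degrees


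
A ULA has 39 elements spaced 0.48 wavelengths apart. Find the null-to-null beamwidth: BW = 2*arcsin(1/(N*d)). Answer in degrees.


1/(N*d) = 1/(39*0.48) = 0.053419
BW = 2*arcsin(0.053419) = 6.1 degrees

6.1 degrees


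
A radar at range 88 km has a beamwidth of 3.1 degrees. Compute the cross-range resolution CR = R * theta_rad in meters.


BW_rad = 0.054105207
CR = 88000 * 0.054105207 = 4761.3 m

4761.3 m


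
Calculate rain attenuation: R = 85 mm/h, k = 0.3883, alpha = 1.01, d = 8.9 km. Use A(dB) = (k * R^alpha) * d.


gamma = 0.3883 * 85^1.01 = 34.504879 dB/km
A = 34.504879 * 8.9 = 307.09 dB

307.09 dB


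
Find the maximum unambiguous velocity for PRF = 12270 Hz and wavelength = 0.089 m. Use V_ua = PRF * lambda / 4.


V_ua = 12270 * 0.089 / 4 = 273.0 m/s

273.0 m/s


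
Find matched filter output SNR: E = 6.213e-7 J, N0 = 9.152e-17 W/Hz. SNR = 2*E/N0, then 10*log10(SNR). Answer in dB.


SNR_lin = 2 * 6.213e-7 / 9.152e-17 = 1.358e10
SNR_dB = 10*log10(1.358e10) = 101.3 dB

101.3 dB


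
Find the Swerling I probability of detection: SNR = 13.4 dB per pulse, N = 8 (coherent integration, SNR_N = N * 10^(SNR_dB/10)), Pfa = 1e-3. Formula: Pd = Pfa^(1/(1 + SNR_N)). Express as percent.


SNR_lin = 10^(13.4/10) = 21.87762
SNR_N = 8 * 21.87762 = 175.02096
1/(1 + SNR_N) = 1/176.02096 = 0.0056811
Pd = (1e-3)^0.0056811 = 0.96152
Pd = 96.2%

96.2%


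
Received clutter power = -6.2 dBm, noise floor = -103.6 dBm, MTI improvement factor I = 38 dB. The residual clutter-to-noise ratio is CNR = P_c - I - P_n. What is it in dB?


CNR = -6.2 - 38 - (-103.6) = 59.4 dB

59.4 dB


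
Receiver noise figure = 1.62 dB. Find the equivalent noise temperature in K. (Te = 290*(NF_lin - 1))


NF_lin = 10^(1.62/10) = 1.452112
Te = 290 * (1.452112 - 1) = 131.1 K

131.1 K


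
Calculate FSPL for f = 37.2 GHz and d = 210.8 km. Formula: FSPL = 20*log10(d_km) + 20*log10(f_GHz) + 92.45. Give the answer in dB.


20*log10(210.8) = 46.48
20*log10(37.2) = 31.41
FSPL = 170.3 dB

170.3 dB


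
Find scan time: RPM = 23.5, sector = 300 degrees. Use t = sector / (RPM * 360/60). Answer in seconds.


t = 300 / (23.5 * 360) * 60 = 2.13 s

2.13 s


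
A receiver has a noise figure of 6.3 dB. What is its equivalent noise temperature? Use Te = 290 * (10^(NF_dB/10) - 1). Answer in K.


NF_lin = 10^(6.3/10) = 4.265795
Te = 290 * (4.265795 - 1) = 947.1 K

947.1 K


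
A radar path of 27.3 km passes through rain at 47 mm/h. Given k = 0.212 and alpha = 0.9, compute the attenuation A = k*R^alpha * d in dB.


gamma = 0.212 * 47^0.9 = 6.77991 dB/km
A = 6.77991 * 27.3 = 185.09 dB

185.09 dB


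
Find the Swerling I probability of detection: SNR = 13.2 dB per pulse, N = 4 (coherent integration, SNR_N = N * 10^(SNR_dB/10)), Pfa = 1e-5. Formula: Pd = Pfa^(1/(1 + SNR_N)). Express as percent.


SNR_lin = 10^(13.2/10) = 20.89296
SNR_N = 4 * 20.89296 = 83.57184
1/(1 + SNR_N) = 1/84.57184 = 0.0118243
Pd = (1e-5)^0.0118243 = 0.87273
Pd = 87.3%

87.3%


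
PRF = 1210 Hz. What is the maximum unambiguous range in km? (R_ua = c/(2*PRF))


R_ua = 3e8 / (2 * 1210) = 123966.9 m = 124.0 km

124.0 km


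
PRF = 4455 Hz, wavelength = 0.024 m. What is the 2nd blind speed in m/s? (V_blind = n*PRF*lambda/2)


V_blind = 2 * 4455 * 0.024 / 2 = 106.9 m/s

106.9 m/s


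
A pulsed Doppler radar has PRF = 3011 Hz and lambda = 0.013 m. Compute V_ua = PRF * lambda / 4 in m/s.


V_ua = 3011 * 0.013 / 4 = 9.8 m/s

9.8 m/s


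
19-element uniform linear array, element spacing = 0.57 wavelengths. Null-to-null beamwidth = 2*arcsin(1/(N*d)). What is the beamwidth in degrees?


1/(N*d) = 1/(19*0.57) = 0.092336
BW = 2*arcsin(0.092336) = 10.6 degrees

10.6 degrees


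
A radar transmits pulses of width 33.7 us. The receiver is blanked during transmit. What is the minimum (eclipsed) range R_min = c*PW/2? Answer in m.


R_min = 3e8 * 33.7e-6 / 2 = 5055.0 m

5055.0 m


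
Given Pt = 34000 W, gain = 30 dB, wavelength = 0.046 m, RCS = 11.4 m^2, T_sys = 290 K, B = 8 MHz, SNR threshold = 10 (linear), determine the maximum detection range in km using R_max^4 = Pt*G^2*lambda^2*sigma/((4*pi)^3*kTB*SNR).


G_lin = 10^(30/10) = 1000.0
R^4 = 34000 * 1000.0^2 * 0.046^2 * 11.4 / ((4*pi)^3 * 1.38e-23 * 290 * 8000000.0 * 10)
R^4 = 1.29093e18 m^4
R_max = (1.29093e18)^(1/4) = 33707.4 m = 33.7 km

33.7 km


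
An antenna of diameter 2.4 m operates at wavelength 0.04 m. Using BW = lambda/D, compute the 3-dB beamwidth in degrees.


BW_rad = 0.04 / 2.4 = 0.016667
BW_deg = 0.95 degrees

0.95 degrees


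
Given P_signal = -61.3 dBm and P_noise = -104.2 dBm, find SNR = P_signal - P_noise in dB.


SNR = -61.3 - (-104.2) = 42.9 dB

42.9 dB


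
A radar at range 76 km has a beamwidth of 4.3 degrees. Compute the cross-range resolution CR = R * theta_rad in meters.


BW_rad = 0.075049158
CR = 76000 * 0.075049158 = 5703.7 m

5703.7 m


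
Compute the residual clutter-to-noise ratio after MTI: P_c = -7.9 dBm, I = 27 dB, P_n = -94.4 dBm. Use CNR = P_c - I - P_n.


CNR = -7.9 - 27 - (-94.4) = 59.5 dB

59.5 dB


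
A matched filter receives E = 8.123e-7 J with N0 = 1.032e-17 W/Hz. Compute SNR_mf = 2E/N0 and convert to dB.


SNR_lin = 2 * 8.123e-7 / 1.032e-17 = 1.574e11
SNR_dB = 10*log10(1.574e11) = 112.0 dB

112.0 dB


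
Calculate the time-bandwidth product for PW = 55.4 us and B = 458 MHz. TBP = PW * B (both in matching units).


TBP = 55.4 * 458 = 25373.2

25373.2


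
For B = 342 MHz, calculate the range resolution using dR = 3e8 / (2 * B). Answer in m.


dR = 3e8 / (2 * 342000000.0) = 0.44 m

0.44 m


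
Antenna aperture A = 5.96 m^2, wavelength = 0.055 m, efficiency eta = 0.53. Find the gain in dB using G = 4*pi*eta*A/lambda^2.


G_linear = 4*pi*0.53*5.96/0.055^2 = 13122.2
G_dB = 10*log10(13122.2) = 41.2 dB

41.2 dB


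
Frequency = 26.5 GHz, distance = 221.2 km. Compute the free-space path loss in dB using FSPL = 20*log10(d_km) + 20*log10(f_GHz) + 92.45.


20*log10(221.2) = 46.9
20*log10(26.5) = 28.46
FSPL = 167.8 dB

167.8 dB


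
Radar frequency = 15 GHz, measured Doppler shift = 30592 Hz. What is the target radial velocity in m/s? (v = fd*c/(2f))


v = 30592 * 3e8 / (2 * 15000000000.0) = 305.9 m/s

305.9 m/s


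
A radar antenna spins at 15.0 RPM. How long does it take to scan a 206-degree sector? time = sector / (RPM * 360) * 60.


t = 206 / (15.0 * 360) * 60 = 2.29 s

2.29 s


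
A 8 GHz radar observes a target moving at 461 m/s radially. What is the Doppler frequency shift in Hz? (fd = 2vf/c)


fd = 2 * 461 * 8000000000.0 / 3e8 = 24586.7 Hz

24586.7 Hz


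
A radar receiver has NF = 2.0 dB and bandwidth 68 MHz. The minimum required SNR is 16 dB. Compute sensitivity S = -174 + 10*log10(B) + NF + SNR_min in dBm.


10*log10(68000000.0) = 78.33
S = -174 + 78.33 + 2.0 + 16 = -77.7 dBm

-77.7 dBm


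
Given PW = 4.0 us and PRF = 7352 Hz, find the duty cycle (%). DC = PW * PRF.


DC = 4.0e-6 * 7352 * 100 = 2.94%

2.94%


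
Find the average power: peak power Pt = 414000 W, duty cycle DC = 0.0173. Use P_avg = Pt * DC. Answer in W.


P_avg = 414000 * 0.0173 = 7162.2 W

7162.2 W


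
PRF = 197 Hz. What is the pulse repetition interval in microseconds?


PRI = 1/197 = 0.0050761421 s = 5076.1 us

5076.1 us


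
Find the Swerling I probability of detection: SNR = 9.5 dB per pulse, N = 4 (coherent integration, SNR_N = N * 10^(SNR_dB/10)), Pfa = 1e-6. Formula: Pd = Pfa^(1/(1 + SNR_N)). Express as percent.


SNR_lin = 10^(9.5/10) = 8.91251
SNR_N = 4 * 8.91251 = 35.65004
1/(1 + SNR_N) = 1/36.65004 = 0.0272851
Pd = (1e-6)^0.0272851 = 0.68595
Pd = 68.6%

68.6%


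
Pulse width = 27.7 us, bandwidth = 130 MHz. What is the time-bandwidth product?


TBP = 27.7 * 130 = 3601.0

3601.0


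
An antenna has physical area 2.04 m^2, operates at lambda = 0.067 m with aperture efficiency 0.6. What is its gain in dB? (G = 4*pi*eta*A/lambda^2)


G_linear = 4*pi*0.6*2.04/0.067^2 = 3426.43
G_dB = 10*log10(3426.43) = 35.3 dB

35.3 dB


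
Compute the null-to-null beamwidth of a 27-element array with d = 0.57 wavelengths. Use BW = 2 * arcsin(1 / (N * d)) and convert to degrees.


1/(N*d) = 1/(27*0.57) = 0.064977
BW = 2*arcsin(0.064977) = 7.5 degrees

7.5 degrees


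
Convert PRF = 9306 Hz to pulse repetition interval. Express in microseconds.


PRI = 1/9306 = 0.0001074576 s = 107.5 us

107.5 us


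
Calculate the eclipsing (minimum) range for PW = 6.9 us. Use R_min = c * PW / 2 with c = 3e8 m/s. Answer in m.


R_min = 3e8 * 6.9e-6 / 2 = 1035.0 m

1035.0 m


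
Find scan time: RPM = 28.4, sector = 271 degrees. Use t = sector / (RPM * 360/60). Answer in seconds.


t = 271 / (28.4 * 360) * 60 = 1.59 s

1.59 s


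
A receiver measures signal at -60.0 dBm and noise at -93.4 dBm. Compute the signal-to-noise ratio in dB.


SNR = -60.0 - (-93.4) = 33.4 dB

33.4 dB


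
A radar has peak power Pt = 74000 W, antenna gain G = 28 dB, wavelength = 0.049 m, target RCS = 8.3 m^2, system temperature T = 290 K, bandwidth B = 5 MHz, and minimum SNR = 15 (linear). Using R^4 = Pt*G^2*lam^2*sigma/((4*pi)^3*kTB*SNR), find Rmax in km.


G_lin = 10^(28/10) = 630.957344
R^4 = 74000 * 630.957344^2 * 0.049^2 * 8.3 / ((4*pi)^3 * 1.38e-23 * 290 * 5000000.0 * 15)
R^4 = 9.85676e17 m^4
R_max = (9.85676e17)^(1/4) = 31508.9 m = 31.5 km

31.5 km


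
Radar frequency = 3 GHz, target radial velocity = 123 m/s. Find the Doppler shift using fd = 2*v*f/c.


fd = 2 * 123 * 3000000000.0 / 3e8 = 2460.0 Hz

2460.0 Hz


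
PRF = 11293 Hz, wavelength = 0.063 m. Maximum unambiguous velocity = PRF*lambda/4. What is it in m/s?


V_ua = 11293 * 0.063 / 4 = 177.9 m/s

177.9 m/s


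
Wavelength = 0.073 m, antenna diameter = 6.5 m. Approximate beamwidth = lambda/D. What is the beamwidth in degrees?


BW_rad = 0.073 / 6.5 = 0.011231
BW_deg = 0.64 degrees

0.64 degrees


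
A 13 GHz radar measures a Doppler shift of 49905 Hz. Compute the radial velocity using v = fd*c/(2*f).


v = 49905 * 3e8 / (2 * 13000000000.0) = 575.8 m/s

575.8 m/s


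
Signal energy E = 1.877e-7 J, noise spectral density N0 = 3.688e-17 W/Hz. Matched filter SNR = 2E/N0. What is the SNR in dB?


SNR_lin = 2 * 1.877e-7 / 3.688e-17 = 1.018e10
SNR_dB = 10*log10(1.018e10) = 100.1 dB

100.1 dB


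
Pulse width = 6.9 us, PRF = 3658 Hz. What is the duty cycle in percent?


DC = 6.9e-6 * 3658 * 100 = 2.52%

2.52%


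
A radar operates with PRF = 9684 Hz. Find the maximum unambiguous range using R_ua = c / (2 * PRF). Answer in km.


R_ua = 3e8 / (2 * 9684) = 15489.5 m = 15.5 km

15.5 km


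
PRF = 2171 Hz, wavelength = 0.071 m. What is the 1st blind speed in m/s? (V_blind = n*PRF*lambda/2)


V_blind = 1 * 2171 * 0.071 / 2 = 77.1 m/s

77.1 m/s


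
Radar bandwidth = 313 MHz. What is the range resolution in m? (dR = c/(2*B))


dR = 3e8 / (2 * 313000000.0) = 0.48 m

0.48 m


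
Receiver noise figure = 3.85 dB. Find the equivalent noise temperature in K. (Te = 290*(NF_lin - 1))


NF_lin = 10^(3.85/10) = 2.42661
Te = 290 * (2.42661 - 1) = 413.7 K

413.7 K


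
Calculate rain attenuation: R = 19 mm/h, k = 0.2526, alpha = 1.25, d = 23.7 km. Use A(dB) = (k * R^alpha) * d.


gamma = 0.2526 * 19^1.25 = 10.020176 dB/km
A = 10.020176 * 23.7 = 237.48 dB

237.48 dB


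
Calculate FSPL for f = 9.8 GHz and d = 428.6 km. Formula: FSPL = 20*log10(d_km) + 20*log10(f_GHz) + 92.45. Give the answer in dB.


20*log10(428.6) = 52.64
20*log10(9.8) = 19.82
FSPL = 164.9 dB

164.9 dB


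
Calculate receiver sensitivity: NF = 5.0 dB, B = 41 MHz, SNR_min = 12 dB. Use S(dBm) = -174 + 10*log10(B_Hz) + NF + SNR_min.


10*log10(41000000.0) = 76.13
S = -174 + 76.13 + 5.0 + 12 = -80.9 dBm

-80.9 dBm


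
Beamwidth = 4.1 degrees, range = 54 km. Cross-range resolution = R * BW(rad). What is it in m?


BW_rad = 0.071558499
CR = 54000 * 0.071558499 = 3864.2 m

3864.2 m


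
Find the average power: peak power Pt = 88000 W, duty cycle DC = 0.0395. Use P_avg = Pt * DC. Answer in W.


P_avg = 88000 * 0.0395 = 3476.0 W

3476.0 W


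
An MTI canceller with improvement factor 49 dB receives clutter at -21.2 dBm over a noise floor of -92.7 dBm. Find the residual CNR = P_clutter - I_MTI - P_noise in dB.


CNR = -21.2 - 49 - (-92.7) = 22.5 dB

22.5 dB


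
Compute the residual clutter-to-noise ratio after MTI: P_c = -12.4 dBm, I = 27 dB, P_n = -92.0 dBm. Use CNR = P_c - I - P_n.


CNR = -12.4 - 27 - (-92.0) = 52.6 dB

52.6 dB


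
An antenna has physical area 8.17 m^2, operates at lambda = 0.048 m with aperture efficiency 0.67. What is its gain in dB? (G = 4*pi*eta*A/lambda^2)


G_linear = 4*pi*0.67*8.17/0.048^2 = 29855.49
G_dB = 10*log10(29855.49) = 44.8 dB

44.8 dB


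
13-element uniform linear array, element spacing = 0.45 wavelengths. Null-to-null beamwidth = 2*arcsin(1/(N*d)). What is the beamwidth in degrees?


1/(N*d) = 1/(13*0.45) = 0.17094
BW = 2*arcsin(0.17094) = 19.7 degrees

19.7 degrees


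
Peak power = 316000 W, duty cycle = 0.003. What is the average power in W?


P_avg = 316000 * 0.003 = 948.0 W

948.0 W


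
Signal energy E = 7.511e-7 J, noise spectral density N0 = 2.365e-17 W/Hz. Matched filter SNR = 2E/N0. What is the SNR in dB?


SNR_lin = 2 * 7.511e-7 / 2.365e-17 = 6.352e10
SNR_dB = 10*log10(6.352e10) = 108.0 dB

108.0 dB


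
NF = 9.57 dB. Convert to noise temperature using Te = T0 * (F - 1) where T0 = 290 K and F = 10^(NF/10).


NF_lin = 10^(9.57/10) = 9.057326
Te = 290 * (9.057326 - 1) = 2336.6 K

2336.6 K


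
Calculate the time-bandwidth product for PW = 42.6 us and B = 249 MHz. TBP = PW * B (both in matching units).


TBP = 42.6 * 249 = 10607.4

10607.4


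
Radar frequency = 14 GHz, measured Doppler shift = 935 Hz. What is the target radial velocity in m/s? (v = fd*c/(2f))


v = 935 * 3e8 / (2 * 14000000000.0) = 10.0 m/s

10.0 m/s


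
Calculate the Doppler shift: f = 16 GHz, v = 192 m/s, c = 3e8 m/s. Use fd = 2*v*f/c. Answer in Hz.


fd = 2 * 192 * 16000000000.0 / 3e8 = 20480.0 Hz

20480.0 Hz


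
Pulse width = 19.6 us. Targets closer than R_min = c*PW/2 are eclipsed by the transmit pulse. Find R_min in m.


R_min = 3e8 * 19.6e-6 / 2 = 2940.0 m

2940.0 m


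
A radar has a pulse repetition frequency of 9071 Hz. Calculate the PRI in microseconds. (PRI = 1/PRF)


PRI = 1/9071 = 0.0001102414 s = 110.2 us

110.2 us


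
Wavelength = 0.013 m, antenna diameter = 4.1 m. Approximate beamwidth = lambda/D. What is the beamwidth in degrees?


BW_rad = 0.013 / 4.1 = 0.003171
BW_deg = 0.18 degrees

0.18 degrees


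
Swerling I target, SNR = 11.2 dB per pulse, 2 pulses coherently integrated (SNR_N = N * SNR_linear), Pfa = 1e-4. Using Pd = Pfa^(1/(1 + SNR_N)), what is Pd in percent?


SNR_lin = 10^(11.2/10) = 13.18257
SNR_N = 2 * 13.18257 = 26.36514
1/(1 + SNR_N) = 1/27.36514 = 0.0365428
Pd = (1e-4)^0.0365428 = 0.71421
Pd = 71.4%

71.4%


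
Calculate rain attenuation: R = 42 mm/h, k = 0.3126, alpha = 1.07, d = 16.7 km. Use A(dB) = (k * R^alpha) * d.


gamma = 0.3126 * 42^1.07 = 17.055549 dB/km
A = 17.055549 * 16.7 = 284.83 dB

284.83 dB


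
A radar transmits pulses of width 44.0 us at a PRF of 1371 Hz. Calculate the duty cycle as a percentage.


DC = 44.0e-6 * 1371 * 100 = 6.03%

6.03%


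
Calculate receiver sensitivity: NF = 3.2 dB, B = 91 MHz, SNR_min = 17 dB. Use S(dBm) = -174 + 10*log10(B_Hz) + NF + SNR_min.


10*log10(91000000.0) = 79.59
S = -174 + 79.59 + 3.2 + 17 = -74.2 dBm

-74.2 dBm


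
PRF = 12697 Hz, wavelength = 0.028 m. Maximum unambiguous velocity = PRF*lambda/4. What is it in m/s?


V_ua = 12697 * 0.028 / 4 = 88.9 m/s

88.9 m/s


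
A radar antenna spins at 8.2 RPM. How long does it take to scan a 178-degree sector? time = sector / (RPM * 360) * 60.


t = 178 / (8.2 * 360) * 60 = 3.62 s

3.62 s


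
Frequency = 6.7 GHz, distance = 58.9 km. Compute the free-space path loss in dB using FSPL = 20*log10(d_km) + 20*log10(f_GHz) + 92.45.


20*log10(58.9) = 35.4
20*log10(6.7) = 16.52
FSPL = 144.4 dB

144.4 dB


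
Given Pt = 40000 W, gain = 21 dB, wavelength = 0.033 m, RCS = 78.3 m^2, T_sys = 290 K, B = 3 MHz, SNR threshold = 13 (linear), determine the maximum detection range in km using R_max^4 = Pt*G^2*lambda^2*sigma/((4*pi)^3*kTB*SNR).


G_lin = 10^(21/10) = 125.892541
R^4 = 40000 * 125.892541^2 * 0.033^2 * 78.3 / ((4*pi)^3 * 1.38e-23 * 290 * 3000000.0 * 13)
R^4 = 1.74533e17 m^4
R_max = (1.74533e17)^(1/4) = 20439.5 m = 20.4 km

20.4 km


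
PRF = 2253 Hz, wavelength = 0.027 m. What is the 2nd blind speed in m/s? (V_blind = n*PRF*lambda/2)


V_blind = 2 * 2253 * 0.027 / 2 = 60.8 m/s

60.8 m/s


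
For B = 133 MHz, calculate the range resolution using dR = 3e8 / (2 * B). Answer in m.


dR = 3e8 / (2 * 133000000.0) = 1.13 m

1.13 m


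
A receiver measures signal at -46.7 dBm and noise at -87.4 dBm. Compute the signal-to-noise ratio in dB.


SNR = -46.7 - (-87.4) = 40.7 dB

40.7 dB


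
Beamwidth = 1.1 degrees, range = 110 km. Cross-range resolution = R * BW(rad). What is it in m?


BW_rad = 0.019198622
CR = 110000 * 0.019198622 = 2111.8 m

2111.8 m


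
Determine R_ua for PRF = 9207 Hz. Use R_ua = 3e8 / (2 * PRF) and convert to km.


R_ua = 3e8 / (2 * 9207) = 16292.0 m = 16.3 km

16.3 km


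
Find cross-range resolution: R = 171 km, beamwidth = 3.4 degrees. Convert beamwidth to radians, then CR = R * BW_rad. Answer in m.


BW_rad = 0.059341195
CR = 171000 * 0.059341195 = 10147.3 m

10147.3 m


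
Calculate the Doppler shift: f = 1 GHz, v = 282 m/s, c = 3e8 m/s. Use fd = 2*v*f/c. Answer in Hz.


fd = 2 * 282 * 1000000000.0 / 3e8 = 1880.0 Hz

1880.0 Hz


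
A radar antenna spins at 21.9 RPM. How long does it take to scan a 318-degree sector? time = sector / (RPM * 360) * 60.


t = 318 / (21.9 * 360) * 60 = 2.42 s

2.42 s


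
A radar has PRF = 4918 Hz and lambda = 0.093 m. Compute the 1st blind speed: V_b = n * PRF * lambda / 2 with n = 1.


V_blind = 1 * 4918 * 0.093 / 2 = 228.7 m/s

228.7 m/s


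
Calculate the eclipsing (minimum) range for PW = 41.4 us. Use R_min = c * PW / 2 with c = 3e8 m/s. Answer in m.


R_min = 3e8 * 41.4e-6 / 2 = 6210.0 m

6210.0 m


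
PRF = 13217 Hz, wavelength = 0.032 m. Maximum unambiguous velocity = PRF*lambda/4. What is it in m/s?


V_ua = 13217 * 0.032 / 4 = 105.7 m/s

105.7 m/s


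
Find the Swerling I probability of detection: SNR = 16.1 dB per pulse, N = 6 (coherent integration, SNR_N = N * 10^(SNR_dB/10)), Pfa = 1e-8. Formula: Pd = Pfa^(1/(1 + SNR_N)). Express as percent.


SNR_lin = 10^(16.1/10) = 40.73803
SNR_N = 6 * 40.73803 = 244.42818
1/(1 + SNR_N) = 1/245.42818 = 0.0040745
Pd = (1e-8)^0.0040745 = 0.92769
Pd = 92.8%

92.8%


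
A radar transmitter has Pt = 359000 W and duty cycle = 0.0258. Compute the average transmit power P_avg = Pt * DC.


P_avg = 359000 * 0.0258 = 9262.2 W

9262.2 W


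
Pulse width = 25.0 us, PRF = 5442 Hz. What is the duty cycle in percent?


DC = 25.0e-6 * 5442 * 100 = 13.61%

13.61%


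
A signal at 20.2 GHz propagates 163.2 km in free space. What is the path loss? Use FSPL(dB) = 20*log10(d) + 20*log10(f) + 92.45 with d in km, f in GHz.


20*log10(163.2) = 44.25
20*log10(20.2) = 26.11
FSPL = 162.8 dB

162.8 dB


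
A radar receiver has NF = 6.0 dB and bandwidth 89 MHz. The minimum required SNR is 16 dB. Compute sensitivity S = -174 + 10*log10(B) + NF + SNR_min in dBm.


10*log10(89000000.0) = 79.49
S = -174 + 79.49 + 6.0 + 16 = -72.5 dBm

-72.5 dBm


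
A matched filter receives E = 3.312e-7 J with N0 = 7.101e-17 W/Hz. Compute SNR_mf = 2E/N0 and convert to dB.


SNR_lin = 2 * 3.312e-7 / 7.101e-17 = 9.328e9
SNR_dB = 10*log10(9.328e9) = 99.7 dB

99.7 dB


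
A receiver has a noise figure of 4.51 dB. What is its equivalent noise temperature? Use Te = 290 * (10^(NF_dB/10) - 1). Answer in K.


NF_lin = 10^(4.51/10) = 2.82488
Te = 290 * (2.82488 - 1) = 529.2 K

529.2 K


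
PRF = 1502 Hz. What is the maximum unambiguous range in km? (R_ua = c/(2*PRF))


R_ua = 3e8 / (2 * 1502) = 99866.8 m = 99.9 km

99.9 km


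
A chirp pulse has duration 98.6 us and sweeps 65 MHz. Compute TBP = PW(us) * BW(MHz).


TBP = 98.6 * 65 = 6409.0

6409.0


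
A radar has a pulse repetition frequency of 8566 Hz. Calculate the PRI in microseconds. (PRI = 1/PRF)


PRI = 1/8566 = 0.0001167406 s = 116.7 us

116.7 us


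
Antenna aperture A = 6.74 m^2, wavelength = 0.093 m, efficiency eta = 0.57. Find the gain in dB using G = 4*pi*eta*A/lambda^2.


G_linear = 4*pi*0.57*6.74/0.093^2 = 5581.86
G_dB = 10*log10(5581.86) = 37.5 dB

37.5 dB


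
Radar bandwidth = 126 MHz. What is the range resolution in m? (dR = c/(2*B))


dR = 3e8 / (2 * 126000000.0) = 1.19 m

1.19 m


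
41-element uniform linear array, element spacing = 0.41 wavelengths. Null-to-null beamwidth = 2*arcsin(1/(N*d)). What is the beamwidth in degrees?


1/(N*d) = 1/(41*0.41) = 0.059488
BW = 2*arcsin(0.059488) = 6.8 degrees

6.8 degrees
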